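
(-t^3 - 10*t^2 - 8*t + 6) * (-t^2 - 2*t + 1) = t^5 + 12*t^4 + 27*t^3 - 20*t + 6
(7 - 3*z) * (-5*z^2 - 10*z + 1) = 15*z^3 - 5*z^2 - 73*z + 7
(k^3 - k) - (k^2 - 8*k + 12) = k^3 - k^2 + 7*k - 12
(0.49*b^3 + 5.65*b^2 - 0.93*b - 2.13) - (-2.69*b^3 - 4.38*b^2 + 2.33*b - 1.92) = 3.18*b^3 + 10.03*b^2 - 3.26*b - 0.21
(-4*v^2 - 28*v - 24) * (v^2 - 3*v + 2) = -4*v^4 - 16*v^3 + 52*v^2 + 16*v - 48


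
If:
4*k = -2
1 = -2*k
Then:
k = -1/2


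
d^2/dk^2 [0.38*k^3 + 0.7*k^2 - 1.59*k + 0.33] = 2.28*k + 1.4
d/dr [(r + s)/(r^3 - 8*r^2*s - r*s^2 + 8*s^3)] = (-2*r + 9*s)/(r^4 - 18*r^3*s + 97*r^2*s^2 - 144*r*s^3 + 64*s^4)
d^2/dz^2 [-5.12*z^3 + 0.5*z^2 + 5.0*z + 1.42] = 1.0 - 30.72*z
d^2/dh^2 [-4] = 0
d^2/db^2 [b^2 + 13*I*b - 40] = 2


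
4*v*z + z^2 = z*(4*v + z)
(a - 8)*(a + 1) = a^2 - 7*a - 8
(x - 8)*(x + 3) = x^2 - 5*x - 24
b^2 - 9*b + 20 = (b - 5)*(b - 4)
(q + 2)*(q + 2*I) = q^2 + 2*q + 2*I*q + 4*I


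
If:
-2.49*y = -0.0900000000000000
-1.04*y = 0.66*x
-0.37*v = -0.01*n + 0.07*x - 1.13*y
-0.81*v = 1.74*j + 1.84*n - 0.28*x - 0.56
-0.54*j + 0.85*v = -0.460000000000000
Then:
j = 1.01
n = -0.71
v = 0.10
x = -0.06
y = 0.04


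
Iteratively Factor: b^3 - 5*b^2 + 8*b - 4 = (b - 1)*(b^2 - 4*b + 4) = (b - 2)*(b - 1)*(b - 2)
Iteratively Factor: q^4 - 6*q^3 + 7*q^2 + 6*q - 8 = (q - 4)*(q^3 - 2*q^2 - q + 2) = (q - 4)*(q - 1)*(q^2 - q - 2) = (q - 4)*(q - 1)*(q + 1)*(q - 2)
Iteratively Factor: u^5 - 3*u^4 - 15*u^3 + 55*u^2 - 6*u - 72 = (u + 1)*(u^4 - 4*u^3 - 11*u^2 + 66*u - 72) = (u - 2)*(u + 1)*(u^3 - 2*u^2 - 15*u + 36) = (u - 2)*(u + 1)*(u + 4)*(u^2 - 6*u + 9) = (u - 3)*(u - 2)*(u + 1)*(u + 4)*(u - 3)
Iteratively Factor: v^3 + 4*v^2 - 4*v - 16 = (v - 2)*(v^2 + 6*v + 8) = (v - 2)*(v + 2)*(v + 4)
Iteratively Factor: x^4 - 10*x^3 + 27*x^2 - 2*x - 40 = (x + 1)*(x^3 - 11*x^2 + 38*x - 40) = (x - 4)*(x + 1)*(x^2 - 7*x + 10) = (x - 5)*(x - 4)*(x + 1)*(x - 2)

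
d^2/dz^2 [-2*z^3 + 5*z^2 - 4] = 10 - 12*z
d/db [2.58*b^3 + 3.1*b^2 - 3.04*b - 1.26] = 7.74*b^2 + 6.2*b - 3.04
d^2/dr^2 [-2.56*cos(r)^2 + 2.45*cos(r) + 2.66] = -2.45*cos(r) + 5.12*cos(2*r)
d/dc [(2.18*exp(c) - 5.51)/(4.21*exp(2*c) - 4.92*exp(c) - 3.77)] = (-9.1778*exp(2*c) + 46.3942*exp(c) - 35.3278)*exp(c)/(17.7241*exp(4*c) - 41.4264*exp(3*c) - 7.537*exp(2*c) + 37.0968*exp(c) + 14.2129)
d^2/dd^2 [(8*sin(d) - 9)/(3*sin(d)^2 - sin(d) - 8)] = (72*sin(d)^5 - 300*sin(d)^4 + 1089*sin(d)^3 - 451*sin(d)^2 - 730*sin(d) + 578)/(-3*sin(d)^2 + sin(d) + 8)^3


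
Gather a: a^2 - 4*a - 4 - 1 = a^2 - 4*a - 5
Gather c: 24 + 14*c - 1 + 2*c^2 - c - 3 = 2*c^2 + 13*c + 20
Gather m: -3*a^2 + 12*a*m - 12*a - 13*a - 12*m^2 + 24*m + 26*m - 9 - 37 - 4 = -3*a^2 - 25*a - 12*m^2 + m*(12*a + 50) - 50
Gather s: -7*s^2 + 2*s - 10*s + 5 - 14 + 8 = -7*s^2 - 8*s - 1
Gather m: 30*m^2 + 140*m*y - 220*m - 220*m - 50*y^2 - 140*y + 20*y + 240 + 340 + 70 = 30*m^2 + m*(140*y - 440) - 50*y^2 - 120*y + 650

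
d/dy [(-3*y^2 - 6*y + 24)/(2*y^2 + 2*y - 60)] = 3*(y^2 + 44*y + 52)/(2*(y^4 + 2*y^3 - 59*y^2 - 60*y + 900))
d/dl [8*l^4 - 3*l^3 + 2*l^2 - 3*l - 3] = 32*l^3 - 9*l^2 + 4*l - 3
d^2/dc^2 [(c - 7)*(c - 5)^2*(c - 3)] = 12*c^2 - 120*c + 292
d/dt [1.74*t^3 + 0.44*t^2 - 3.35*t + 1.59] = 5.22*t^2 + 0.88*t - 3.35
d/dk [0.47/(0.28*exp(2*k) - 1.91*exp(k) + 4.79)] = (0.8977 - 0.2632*exp(k))*exp(k)/(0.28*exp(2*k) - 1.91*exp(k) + 4.79)^2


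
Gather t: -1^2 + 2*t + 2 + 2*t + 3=4*t + 4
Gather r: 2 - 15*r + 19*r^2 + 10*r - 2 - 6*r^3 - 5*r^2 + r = -6*r^3 + 14*r^2 - 4*r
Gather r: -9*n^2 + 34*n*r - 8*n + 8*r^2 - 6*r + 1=-9*n^2 - 8*n + 8*r^2 + r*(34*n - 6) + 1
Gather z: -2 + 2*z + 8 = 2*z + 6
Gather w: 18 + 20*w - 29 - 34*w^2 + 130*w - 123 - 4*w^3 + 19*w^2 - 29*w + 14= -4*w^3 - 15*w^2 + 121*w - 120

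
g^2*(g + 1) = g^3 + g^2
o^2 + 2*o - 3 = (o - 1)*(o + 3)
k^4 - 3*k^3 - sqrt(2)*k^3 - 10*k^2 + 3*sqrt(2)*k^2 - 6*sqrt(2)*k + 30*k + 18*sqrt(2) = (k - 3)*(k - 3*sqrt(2))*(k + sqrt(2))^2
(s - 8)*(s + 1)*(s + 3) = s^3 - 4*s^2 - 29*s - 24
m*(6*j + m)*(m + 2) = 6*j*m^2 + 12*j*m + m^3 + 2*m^2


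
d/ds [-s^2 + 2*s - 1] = 2 - 2*s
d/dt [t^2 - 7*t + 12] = 2*t - 7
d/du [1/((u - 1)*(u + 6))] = (-2*u - 5)/(u^4 + 10*u^3 + 13*u^2 - 60*u + 36)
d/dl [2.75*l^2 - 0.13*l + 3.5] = 5.5*l - 0.13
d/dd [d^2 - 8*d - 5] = 2*d - 8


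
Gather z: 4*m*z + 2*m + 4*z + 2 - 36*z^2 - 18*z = 2*m - 36*z^2 + z*(4*m - 14) + 2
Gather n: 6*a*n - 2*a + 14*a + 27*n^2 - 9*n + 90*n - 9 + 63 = 12*a + 27*n^2 + n*(6*a + 81) + 54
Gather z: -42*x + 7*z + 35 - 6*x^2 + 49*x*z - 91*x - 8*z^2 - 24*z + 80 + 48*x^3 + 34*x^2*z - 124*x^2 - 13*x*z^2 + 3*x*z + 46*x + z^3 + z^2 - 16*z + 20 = 48*x^3 - 130*x^2 - 87*x + z^3 + z^2*(-13*x - 7) + z*(34*x^2 + 52*x - 33) + 135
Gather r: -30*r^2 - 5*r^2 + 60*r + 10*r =-35*r^2 + 70*r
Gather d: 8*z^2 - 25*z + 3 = 8*z^2 - 25*z + 3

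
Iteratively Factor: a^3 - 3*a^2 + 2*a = (a - 2)*(a^2 - a) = (a - 2)*(a - 1)*(a)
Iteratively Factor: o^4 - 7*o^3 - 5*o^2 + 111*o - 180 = (o - 3)*(o^3 - 4*o^2 - 17*o + 60) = (o - 3)^2*(o^2 - o - 20) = (o - 5)*(o - 3)^2*(o + 4)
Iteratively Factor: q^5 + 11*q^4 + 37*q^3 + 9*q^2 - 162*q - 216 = (q - 2)*(q^4 + 13*q^3 + 63*q^2 + 135*q + 108) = (q - 2)*(q + 4)*(q^3 + 9*q^2 + 27*q + 27) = (q - 2)*(q + 3)*(q + 4)*(q^2 + 6*q + 9) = (q - 2)*(q + 3)^2*(q + 4)*(q + 3)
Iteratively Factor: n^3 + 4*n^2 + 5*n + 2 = (n + 1)*(n^2 + 3*n + 2) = (n + 1)^2*(n + 2)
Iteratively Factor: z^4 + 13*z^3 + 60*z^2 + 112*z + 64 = (z + 1)*(z^3 + 12*z^2 + 48*z + 64) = (z + 1)*(z + 4)*(z^2 + 8*z + 16) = (z + 1)*(z + 4)^2*(z + 4)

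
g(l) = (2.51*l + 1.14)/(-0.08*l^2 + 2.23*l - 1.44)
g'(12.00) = 0.13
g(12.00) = 2.27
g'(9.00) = 0.08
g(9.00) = 1.95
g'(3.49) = -0.11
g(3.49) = 1.84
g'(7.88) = 0.06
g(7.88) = 1.87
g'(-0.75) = -0.62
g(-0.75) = 0.24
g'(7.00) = 0.05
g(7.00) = 1.83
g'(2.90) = -0.21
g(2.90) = 1.93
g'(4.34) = -0.03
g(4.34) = 1.79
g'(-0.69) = -0.68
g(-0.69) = 0.20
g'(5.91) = 0.02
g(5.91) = 1.79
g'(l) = (0.16*l - 2.23)*(2.51*l + 1.14)/(-0.08*l^2 + 2.23*l - 1.44)^2 + 2.51/(-0.08*l^2 + 2.23*l - 1.44) = (0.2008*l^2 + 0.1824*l - 6.1566)/(0.0064*l^4 - 0.3568*l^3 + 5.2033*l^2 - 6.4224*l + 2.0736)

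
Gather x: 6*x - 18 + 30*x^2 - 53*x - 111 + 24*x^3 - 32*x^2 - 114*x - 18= 24*x^3 - 2*x^2 - 161*x - 147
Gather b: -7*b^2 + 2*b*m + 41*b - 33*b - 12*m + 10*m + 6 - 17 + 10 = -7*b^2 + b*(2*m + 8) - 2*m - 1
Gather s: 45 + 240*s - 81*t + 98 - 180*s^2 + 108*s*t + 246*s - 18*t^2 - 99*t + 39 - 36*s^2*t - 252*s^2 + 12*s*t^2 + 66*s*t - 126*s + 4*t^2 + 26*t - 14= s^2*(-36*t - 432) + s*(12*t^2 + 174*t + 360) - 14*t^2 - 154*t + 168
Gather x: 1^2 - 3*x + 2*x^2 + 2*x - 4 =2*x^2 - x - 3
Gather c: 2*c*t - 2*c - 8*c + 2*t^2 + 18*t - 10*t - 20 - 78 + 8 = c*(2*t - 10) + 2*t^2 + 8*t - 90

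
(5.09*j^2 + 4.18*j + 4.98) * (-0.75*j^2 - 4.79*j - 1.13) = -3.8175*j^4 - 27.5161*j^3 - 29.5089*j^2 - 28.5776*j - 5.6274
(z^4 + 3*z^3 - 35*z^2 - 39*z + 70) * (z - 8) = z^5 - 5*z^4 - 59*z^3 + 241*z^2 + 382*z - 560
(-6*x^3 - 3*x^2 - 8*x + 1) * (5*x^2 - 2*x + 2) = -30*x^5 - 3*x^4 - 46*x^3 + 15*x^2 - 18*x + 2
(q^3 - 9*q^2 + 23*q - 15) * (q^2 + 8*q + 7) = q^5 - q^4 - 42*q^3 + 106*q^2 + 41*q - 105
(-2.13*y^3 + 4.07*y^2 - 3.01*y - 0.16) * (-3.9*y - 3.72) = 8.307*y^4 - 7.9494*y^3 - 3.4014*y^2 + 11.8212*y + 0.5952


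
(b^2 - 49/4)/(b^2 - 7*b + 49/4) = (2*b + 7)/(2*b - 7)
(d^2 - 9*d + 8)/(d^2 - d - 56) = (d - 1)/(d + 7)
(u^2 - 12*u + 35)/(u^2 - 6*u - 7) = (u - 5)/(u + 1)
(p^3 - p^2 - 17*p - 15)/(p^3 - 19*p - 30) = (p + 1)/(p + 2)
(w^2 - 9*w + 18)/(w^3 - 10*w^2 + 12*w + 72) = (w - 3)/(w^2 - 4*w - 12)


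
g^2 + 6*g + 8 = (g + 2)*(g + 4)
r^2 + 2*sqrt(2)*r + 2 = (r + sqrt(2))^2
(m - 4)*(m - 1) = m^2 - 5*m + 4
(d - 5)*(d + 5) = d^2 - 25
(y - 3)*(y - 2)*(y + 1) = y^3 - 4*y^2 + y + 6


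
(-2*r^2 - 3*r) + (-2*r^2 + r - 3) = -4*r^2 - 2*r - 3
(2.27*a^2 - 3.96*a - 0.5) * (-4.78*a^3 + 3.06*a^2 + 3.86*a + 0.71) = -10.8506*a^5 + 25.875*a^4 - 0.965399999999999*a^3 - 15.2039*a^2 - 4.7416*a - 0.355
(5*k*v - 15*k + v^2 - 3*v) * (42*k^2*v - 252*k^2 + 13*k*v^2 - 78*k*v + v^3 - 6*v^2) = 210*k^3*v^2 - 1890*k^3*v + 3780*k^3 + 107*k^2*v^3 - 963*k^2*v^2 + 1926*k^2*v + 18*k*v^4 - 162*k*v^3 + 324*k*v^2 + v^5 - 9*v^4 + 18*v^3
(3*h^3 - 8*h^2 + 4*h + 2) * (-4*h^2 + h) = -12*h^5 + 35*h^4 - 24*h^3 - 4*h^2 + 2*h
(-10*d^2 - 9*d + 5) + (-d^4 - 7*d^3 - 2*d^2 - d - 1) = -d^4 - 7*d^3 - 12*d^2 - 10*d + 4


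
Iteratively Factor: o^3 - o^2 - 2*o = (o + 1)*(o^2 - 2*o) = o*(o + 1)*(o - 2)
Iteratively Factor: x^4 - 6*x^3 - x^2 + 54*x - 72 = (x + 3)*(x^3 - 9*x^2 + 26*x - 24) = (x - 3)*(x + 3)*(x^2 - 6*x + 8) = (x - 4)*(x - 3)*(x + 3)*(x - 2)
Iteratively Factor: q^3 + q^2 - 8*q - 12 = (q + 2)*(q^2 - q - 6) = (q - 3)*(q + 2)*(q + 2)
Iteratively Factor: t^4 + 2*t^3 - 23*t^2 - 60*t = (t)*(t^3 + 2*t^2 - 23*t - 60) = t*(t + 3)*(t^2 - t - 20) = t*(t - 5)*(t + 3)*(t + 4)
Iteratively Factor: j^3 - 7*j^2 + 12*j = (j)*(j^2 - 7*j + 12) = j*(j - 4)*(j - 3)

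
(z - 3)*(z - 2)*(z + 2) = z^3 - 3*z^2 - 4*z + 12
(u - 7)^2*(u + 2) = u^3 - 12*u^2 + 21*u + 98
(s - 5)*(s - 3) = s^2 - 8*s + 15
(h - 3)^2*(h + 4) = h^3 - 2*h^2 - 15*h + 36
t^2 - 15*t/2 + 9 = (t - 6)*(t - 3/2)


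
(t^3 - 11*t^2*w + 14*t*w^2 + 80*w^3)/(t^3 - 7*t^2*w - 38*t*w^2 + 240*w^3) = (t + 2*w)/(t + 6*w)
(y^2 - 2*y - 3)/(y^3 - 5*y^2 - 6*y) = (y - 3)/(y*(y - 6))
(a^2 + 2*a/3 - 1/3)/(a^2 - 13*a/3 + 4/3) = (a + 1)/(a - 4)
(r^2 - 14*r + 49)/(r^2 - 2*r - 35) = (r - 7)/(r + 5)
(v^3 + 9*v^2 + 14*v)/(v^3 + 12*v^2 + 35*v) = (v + 2)/(v + 5)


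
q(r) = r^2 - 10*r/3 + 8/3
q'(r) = 2*r - 10/3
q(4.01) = 5.38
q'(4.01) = 4.69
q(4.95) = 10.67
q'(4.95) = 6.57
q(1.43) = -0.06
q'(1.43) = -0.47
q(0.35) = 1.62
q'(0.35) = -2.63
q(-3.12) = 22.80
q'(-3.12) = -9.57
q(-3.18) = 23.38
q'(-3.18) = -9.69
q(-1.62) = 10.69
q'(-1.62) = -6.57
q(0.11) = 2.31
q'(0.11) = -3.11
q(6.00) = 18.67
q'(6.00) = 8.67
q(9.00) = 53.67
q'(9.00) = 14.67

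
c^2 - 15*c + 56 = (c - 8)*(c - 7)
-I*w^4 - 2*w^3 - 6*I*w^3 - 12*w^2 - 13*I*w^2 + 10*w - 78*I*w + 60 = (w + 6)*(w - 5*I)*(w + 2*I)*(-I*w + 1)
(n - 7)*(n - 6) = n^2 - 13*n + 42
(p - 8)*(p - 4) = p^2 - 12*p + 32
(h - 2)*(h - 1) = h^2 - 3*h + 2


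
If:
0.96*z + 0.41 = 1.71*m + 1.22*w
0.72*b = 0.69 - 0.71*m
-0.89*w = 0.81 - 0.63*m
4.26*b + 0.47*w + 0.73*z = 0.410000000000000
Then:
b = -0.12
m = 1.09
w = -0.14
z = 1.35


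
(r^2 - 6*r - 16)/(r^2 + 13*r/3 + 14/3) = 3*(r - 8)/(3*r + 7)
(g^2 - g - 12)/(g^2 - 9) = (g - 4)/(g - 3)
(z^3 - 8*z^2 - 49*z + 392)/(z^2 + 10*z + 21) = (z^2 - 15*z + 56)/(z + 3)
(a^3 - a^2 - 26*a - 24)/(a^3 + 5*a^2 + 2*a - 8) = (a^2 - 5*a - 6)/(a^2 + a - 2)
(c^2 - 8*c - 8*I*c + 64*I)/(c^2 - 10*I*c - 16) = (c - 8)/(c - 2*I)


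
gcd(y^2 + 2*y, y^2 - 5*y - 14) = y + 2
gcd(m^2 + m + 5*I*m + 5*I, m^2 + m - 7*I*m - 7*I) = m + 1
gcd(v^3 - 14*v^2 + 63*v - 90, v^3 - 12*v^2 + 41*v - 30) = v^2 - 11*v + 30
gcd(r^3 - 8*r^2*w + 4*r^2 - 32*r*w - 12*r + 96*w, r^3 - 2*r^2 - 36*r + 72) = r^2 + 4*r - 12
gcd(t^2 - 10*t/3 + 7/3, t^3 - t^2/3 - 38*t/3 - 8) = 1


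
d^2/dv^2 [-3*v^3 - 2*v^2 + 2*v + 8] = -18*v - 4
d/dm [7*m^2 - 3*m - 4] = 14*m - 3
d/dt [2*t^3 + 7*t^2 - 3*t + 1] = 6*t^2 + 14*t - 3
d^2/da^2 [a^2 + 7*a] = 2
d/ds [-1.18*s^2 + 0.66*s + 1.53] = 0.66 - 2.36*s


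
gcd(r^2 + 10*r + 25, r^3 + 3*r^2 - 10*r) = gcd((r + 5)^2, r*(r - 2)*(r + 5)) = r + 5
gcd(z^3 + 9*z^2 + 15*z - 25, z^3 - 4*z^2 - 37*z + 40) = z^2 + 4*z - 5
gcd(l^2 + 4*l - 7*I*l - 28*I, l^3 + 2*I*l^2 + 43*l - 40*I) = 1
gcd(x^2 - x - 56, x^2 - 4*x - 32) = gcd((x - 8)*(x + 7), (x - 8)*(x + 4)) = x - 8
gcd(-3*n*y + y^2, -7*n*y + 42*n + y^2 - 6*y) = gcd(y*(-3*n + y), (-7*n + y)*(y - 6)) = 1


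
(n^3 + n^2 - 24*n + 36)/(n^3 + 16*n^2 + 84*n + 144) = (n^2 - 5*n + 6)/(n^2 + 10*n + 24)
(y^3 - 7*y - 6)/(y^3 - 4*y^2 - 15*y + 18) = (y^3 - 7*y - 6)/(y^3 - 4*y^2 - 15*y + 18)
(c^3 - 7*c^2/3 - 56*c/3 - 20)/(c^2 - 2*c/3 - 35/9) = 3*(c^2 - 4*c - 12)/(3*c - 7)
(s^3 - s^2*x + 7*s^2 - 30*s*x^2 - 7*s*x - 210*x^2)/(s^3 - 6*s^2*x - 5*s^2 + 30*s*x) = (s^2 + 5*s*x + 7*s + 35*x)/(s*(s - 5))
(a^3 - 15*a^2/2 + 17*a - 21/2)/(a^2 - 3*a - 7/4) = 2*(a^2 - 4*a + 3)/(2*a + 1)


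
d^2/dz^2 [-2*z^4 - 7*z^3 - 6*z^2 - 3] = -24*z^2 - 42*z - 12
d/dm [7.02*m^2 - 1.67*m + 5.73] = 14.04*m - 1.67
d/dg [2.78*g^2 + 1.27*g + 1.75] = 5.56*g + 1.27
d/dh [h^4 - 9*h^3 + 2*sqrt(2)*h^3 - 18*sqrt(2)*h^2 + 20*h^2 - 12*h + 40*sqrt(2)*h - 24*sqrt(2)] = 4*h^3 - 27*h^2 + 6*sqrt(2)*h^2 - 36*sqrt(2)*h + 40*h - 12 + 40*sqrt(2)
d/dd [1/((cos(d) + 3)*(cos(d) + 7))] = 2*(cos(d) + 5)*sin(d)/((cos(d) + 3)^2*(cos(d) + 7)^2)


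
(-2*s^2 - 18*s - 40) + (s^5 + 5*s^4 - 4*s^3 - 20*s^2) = s^5 + 5*s^4 - 4*s^3 - 22*s^2 - 18*s - 40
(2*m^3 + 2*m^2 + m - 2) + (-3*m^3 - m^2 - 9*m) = -m^3 + m^2 - 8*m - 2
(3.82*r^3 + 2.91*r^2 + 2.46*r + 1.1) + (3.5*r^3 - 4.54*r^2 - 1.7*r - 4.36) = 7.32*r^3 - 1.63*r^2 + 0.76*r - 3.26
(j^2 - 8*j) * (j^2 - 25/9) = j^4 - 8*j^3 - 25*j^2/9 + 200*j/9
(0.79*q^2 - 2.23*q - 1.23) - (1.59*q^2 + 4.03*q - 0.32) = -0.8*q^2 - 6.26*q - 0.91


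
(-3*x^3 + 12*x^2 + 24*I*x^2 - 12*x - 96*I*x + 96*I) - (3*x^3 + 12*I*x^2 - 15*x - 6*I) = -6*x^3 + 12*x^2 + 12*I*x^2 + 3*x - 96*I*x + 102*I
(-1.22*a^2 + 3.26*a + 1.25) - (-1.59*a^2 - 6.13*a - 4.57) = 0.37*a^2 + 9.39*a + 5.82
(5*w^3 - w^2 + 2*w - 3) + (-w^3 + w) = 4*w^3 - w^2 + 3*w - 3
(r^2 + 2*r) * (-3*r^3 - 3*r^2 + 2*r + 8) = -3*r^5 - 9*r^4 - 4*r^3 + 12*r^2 + 16*r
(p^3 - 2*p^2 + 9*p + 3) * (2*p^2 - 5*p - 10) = 2*p^5 - 9*p^4 + 18*p^3 - 19*p^2 - 105*p - 30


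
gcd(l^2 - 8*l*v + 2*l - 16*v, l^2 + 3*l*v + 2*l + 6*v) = l + 2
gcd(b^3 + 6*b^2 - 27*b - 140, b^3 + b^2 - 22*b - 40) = b^2 - b - 20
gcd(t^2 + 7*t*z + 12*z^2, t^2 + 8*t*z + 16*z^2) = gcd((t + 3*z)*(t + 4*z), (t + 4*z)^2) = t + 4*z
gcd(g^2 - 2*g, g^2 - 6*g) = g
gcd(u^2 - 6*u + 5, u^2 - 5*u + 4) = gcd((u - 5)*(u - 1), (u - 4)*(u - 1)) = u - 1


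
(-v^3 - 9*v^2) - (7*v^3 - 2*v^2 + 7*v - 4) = -8*v^3 - 7*v^2 - 7*v + 4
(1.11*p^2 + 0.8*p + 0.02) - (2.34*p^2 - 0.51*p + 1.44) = -1.23*p^2 + 1.31*p - 1.42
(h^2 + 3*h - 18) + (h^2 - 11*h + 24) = 2*h^2 - 8*h + 6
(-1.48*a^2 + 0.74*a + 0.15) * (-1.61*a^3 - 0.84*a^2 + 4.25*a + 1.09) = 2.3828*a^5 + 0.0517999999999998*a^4 - 7.1531*a^3 + 1.4058*a^2 + 1.4441*a + 0.1635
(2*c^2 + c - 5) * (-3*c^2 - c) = -6*c^4 - 5*c^3 + 14*c^2 + 5*c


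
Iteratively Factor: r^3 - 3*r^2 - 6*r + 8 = (r - 1)*(r^2 - 2*r - 8) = (r - 1)*(r + 2)*(r - 4)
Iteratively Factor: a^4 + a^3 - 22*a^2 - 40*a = (a)*(a^3 + a^2 - 22*a - 40) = a*(a + 4)*(a^2 - 3*a - 10) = a*(a - 5)*(a + 4)*(a + 2)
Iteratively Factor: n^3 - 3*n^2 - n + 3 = (n + 1)*(n^2 - 4*n + 3) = (n - 1)*(n + 1)*(n - 3)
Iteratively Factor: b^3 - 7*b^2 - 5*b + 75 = (b + 3)*(b^2 - 10*b + 25) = (b - 5)*(b + 3)*(b - 5)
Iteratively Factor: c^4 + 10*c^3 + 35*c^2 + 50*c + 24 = (c + 3)*(c^3 + 7*c^2 + 14*c + 8) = (c + 3)*(c + 4)*(c^2 + 3*c + 2) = (c + 1)*(c + 3)*(c + 4)*(c + 2)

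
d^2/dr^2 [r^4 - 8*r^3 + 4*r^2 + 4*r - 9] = 12*r^2 - 48*r + 8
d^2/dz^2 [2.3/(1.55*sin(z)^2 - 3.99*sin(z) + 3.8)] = (-22.103*sin(z)^4 + 42.67305*sin(z)^3 + 50.72627*sin(z)^2 - 120.2187*sin(z) + 46.13846)/(1.55*sin(z)^2 - 3.99*sin(z) + 3.8)^3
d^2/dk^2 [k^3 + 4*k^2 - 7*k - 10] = 6*k + 8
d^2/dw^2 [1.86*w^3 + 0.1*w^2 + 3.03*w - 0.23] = 11.16*w + 0.2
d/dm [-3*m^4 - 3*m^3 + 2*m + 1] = -12*m^3 - 9*m^2 + 2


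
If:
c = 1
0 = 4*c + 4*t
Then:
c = 1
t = -1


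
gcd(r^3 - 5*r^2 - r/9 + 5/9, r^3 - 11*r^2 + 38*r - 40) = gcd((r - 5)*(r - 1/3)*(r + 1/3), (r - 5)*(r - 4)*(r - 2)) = r - 5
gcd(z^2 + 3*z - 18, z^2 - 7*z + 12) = z - 3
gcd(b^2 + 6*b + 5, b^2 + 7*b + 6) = b + 1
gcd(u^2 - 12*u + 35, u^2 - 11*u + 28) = u - 7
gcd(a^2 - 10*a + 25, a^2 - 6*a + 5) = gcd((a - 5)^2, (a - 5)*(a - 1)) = a - 5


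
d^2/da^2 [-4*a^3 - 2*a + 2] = -24*a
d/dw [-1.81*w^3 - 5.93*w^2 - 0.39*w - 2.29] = -5.43*w^2 - 11.86*w - 0.39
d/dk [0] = 0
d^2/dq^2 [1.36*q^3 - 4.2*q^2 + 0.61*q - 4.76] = 8.16*q - 8.4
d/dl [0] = 0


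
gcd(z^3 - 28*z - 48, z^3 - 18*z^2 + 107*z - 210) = z - 6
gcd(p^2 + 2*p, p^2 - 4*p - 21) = 1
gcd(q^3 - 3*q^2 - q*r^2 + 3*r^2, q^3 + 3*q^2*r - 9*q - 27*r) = q - 3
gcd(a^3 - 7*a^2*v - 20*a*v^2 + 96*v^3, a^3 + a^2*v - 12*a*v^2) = -a^2 - a*v + 12*v^2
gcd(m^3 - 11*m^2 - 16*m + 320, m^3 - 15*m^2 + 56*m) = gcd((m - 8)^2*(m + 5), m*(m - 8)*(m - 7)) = m - 8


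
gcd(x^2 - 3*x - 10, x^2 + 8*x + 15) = 1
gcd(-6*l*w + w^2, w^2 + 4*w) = w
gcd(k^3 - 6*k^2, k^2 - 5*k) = k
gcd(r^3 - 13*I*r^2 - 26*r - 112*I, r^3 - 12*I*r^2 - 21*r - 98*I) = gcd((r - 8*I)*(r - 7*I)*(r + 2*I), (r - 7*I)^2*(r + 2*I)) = r^2 - 5*I*r + 14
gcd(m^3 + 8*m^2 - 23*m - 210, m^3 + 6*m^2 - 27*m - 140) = m^2 + 2*m - 35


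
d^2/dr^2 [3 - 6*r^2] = -12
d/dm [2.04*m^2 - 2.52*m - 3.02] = 4.08*m - 2.52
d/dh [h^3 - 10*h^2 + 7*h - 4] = 3*h^2 - 20*h + 7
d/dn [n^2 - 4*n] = 2*n - 4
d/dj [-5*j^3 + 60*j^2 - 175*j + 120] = -15*j^2 + 120*j - 175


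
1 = 1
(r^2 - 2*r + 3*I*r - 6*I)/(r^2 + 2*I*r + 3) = (r - 2)/(r - I)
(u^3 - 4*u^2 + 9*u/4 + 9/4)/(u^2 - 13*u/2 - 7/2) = (2*u^2 - 9*u + 9)/(2*(u - 7))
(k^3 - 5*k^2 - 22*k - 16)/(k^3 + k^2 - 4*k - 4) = (k - 8)/(k - 2)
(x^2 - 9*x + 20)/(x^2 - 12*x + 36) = (x^2 - 9*x + 20)/(x^2 - 12*x + 36)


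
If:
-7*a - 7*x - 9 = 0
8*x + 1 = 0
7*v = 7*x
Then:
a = -65/56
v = -1/8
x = -1/8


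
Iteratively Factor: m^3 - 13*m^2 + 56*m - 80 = (m - 5)*(m^2 - 8*m + 16) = (m - 5)*(m - 4)*(m - 4)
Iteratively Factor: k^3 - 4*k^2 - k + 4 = (k - 4)*(k^2 - 1) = (k - 4)*(k + 1)*(k - 1)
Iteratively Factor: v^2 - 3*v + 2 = (v - 2)*(v - 1)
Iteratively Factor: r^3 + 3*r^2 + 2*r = (r)*(r^2 + 3*r + 2) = r*(r + 2)*(r + 1)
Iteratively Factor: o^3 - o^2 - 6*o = (o + 2)*(o^2 - 3*o) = (o - 3)*(o + 2)*(o)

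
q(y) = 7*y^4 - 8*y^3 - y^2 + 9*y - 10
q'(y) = 28*y^3 - 24*y^2 - 2*y + 9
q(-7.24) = 22141.68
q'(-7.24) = -11860.64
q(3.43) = 655.17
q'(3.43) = 849.68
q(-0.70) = -12.37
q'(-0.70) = -10.96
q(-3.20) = 947.11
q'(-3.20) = -1147.86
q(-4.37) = 3152.04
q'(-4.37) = -2777.28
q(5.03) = 3472.81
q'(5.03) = 2955.10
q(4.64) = 2455.72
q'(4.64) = 2280.14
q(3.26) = 522.17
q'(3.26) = 717.50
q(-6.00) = 10700.00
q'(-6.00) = -6891.00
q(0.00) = -10.00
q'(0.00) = 9.00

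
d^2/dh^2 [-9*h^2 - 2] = -18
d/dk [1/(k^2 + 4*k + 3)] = 2*(-k - 2)/(k^2 + 4*k + 3)^2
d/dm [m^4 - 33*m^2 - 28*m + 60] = 4*m^3 - 66*m - 28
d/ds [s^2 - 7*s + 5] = 2*s - 7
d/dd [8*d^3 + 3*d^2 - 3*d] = 24*d^2 + 6*d - 3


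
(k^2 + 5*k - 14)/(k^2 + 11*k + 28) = (k - 2)/(k + 4)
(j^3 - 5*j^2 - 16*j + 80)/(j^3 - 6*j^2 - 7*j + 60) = (j + 4)/(j + 3)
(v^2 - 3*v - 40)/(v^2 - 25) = (v - 8)/(v - 5)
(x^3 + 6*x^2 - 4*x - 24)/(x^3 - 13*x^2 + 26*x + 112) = (x^2 + 4*x - 12)/(x^2 - 15*x + 56)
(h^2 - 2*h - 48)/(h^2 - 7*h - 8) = (h + 6)/(h + 1)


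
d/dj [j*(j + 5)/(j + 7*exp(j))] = (-j*(j + 5)*(7*exp(j) + 1) + (j + 7*exp(j))*(2*j + 5))/(j + 7*exp(j))^2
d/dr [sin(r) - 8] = cos(r)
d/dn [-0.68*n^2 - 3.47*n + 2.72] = -1.36*n - 3.47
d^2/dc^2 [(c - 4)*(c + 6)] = 2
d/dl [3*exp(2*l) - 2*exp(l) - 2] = (6*exp(l) - 2)*exp(l)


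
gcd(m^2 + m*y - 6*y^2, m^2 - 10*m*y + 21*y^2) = 1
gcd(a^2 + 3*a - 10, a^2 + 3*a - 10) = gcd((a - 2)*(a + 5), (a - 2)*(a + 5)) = a^2 + 3*a - 10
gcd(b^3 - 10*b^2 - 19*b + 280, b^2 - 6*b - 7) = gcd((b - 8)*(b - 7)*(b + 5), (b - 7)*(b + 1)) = b - 7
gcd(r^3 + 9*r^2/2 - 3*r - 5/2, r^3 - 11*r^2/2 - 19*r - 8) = r + 1/2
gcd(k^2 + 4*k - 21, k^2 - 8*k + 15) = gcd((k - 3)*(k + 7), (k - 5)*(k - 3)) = k - 3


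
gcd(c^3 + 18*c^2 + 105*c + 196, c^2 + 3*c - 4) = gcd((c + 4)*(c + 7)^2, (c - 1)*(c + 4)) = c + 4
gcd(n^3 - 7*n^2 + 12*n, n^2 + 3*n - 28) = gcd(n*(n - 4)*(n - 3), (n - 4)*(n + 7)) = n - 4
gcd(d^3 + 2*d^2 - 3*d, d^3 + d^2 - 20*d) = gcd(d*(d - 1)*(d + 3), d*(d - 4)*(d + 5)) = d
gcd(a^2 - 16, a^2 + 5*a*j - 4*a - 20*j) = a - 4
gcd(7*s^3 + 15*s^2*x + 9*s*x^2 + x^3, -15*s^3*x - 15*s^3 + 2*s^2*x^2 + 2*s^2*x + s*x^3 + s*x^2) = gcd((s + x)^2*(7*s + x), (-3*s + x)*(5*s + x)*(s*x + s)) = 1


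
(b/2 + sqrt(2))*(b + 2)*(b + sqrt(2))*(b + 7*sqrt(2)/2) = b^4/2 + b^3 + 13*sqrt(2)*b^3/4 + 13*sqrt(2)*b^2/2 + 25*b^2/2 + 7*sqrt(2)*b + 25*b + 14*sqrt(2)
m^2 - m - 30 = (m - 6)*(m + 5)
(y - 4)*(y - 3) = y^2 - 7*y + 12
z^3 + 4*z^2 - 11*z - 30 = (z - 3)*(z + 2)*(z + 5)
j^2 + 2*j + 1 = (j + 1)^2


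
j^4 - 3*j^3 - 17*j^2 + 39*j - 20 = (j - 5)*(j - 1)^2*(j + 4)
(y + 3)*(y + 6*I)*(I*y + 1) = I*y^3 - 5*y^2 + 3*I*y^2 - 15*y + 6*I*y + 18*I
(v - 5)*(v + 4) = v^2 - v - 20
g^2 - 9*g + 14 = (g - 7)*(g - 2)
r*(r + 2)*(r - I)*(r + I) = r^4 + 2*r^3 + r^2 + 2*r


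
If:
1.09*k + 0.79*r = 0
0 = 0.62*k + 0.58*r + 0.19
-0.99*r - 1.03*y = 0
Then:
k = 1.05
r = -1.45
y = 1.40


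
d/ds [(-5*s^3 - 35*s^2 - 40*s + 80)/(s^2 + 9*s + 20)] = 5*(-s^2 - 10*s - 19)/(s^2 + 10*s + 25)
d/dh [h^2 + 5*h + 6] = 2*h + 5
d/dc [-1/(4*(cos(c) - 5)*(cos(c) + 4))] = (sin(c) - sin(2*c))/(4*(cos(c) - 5)^2*(cos(c) + 4)^2)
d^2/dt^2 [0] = 0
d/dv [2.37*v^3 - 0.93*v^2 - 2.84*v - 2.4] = 7.11*v^2 - 1.86*v - 2.84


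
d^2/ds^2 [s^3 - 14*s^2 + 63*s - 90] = 6*s - 28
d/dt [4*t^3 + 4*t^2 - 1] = 4*t*(3*t + 2)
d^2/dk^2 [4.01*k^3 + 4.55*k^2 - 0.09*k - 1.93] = 24.06*k + 9.1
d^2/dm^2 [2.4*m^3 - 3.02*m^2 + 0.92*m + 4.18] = 14.4*m - 6.04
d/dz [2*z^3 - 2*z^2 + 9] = 2*z*(3*z - 2)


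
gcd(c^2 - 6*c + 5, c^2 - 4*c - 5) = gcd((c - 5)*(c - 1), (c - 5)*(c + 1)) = c - 5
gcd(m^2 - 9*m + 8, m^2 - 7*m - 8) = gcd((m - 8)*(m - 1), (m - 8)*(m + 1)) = m - 8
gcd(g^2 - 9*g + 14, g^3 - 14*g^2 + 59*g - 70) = g^2 - 9*g + 14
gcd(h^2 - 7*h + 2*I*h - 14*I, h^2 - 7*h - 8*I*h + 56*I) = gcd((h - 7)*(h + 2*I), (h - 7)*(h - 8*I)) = h - 7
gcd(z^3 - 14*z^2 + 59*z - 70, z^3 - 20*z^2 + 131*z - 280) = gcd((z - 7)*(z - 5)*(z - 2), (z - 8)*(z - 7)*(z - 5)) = z^2 - 12*z + 35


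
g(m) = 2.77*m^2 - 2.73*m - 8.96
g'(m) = 5.54*m - 2.73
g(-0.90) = -4.26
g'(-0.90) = -7.72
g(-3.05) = 25.13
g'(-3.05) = -19.63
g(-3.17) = 27.53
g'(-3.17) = -20.29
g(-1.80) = 4.93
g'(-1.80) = -12.70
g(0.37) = -9.59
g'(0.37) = -0.68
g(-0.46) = -7.12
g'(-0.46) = -5.28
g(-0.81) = -4.93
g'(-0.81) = -7.22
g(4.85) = 42.96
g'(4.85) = 24.14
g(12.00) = 357.16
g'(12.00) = 63.75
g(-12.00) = 422.68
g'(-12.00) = -69.21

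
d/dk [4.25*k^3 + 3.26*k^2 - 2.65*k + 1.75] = 12.75*k^2 + 6.52*k - 2.65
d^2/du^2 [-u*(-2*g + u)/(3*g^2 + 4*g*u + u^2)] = 6*g*(-11*g^3 - 6*g^2*u + 3*g*u^2 + 2*u^3)/(27*g^6 + 108*g^5*u + 171*g^4*u^2 + 136*g^3*u^3 + 57*g^2*u^4 + 12*g*u^5 + u^6)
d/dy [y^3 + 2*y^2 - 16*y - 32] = 3*y^2 + 4*y - 16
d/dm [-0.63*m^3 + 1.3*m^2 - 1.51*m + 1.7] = -1.89*m^2 + 2.6*m - 1.51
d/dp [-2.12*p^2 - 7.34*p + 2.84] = -4.24*p - 7.34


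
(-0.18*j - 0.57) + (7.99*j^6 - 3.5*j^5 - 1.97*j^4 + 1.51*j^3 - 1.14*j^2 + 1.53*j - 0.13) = 7.99*j^6 - 3.5*j^5 - 1.97*j^4 + 1.51*j^3 - 1.14*j^2 + 1.35*j - 0.7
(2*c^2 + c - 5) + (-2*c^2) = c - 5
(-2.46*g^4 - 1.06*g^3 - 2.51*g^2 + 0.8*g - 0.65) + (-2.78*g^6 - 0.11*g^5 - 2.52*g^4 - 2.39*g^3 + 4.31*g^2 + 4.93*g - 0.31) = -2.78*g^6 - 0.11*g^5 - 4.98*g^4 - 3.45*g^3 + 1.8*g^2 + 5.73*g - 0.96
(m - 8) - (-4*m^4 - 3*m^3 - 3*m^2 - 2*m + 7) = 4*m^4 + 3*m^3 + 3*m^2 + 3*m - 15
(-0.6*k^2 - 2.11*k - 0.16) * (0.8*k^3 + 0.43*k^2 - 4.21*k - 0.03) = -0.48*k^5 - 1.946*k^4 + 1.4907*k^3 + 8.8323*k^2 + 0.7369*k + 0.0048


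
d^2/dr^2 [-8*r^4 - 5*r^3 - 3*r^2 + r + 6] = -96*r^2 - 30*r - 6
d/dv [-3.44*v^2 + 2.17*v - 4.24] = 2.17 - 6.88*v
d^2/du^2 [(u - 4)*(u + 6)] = 2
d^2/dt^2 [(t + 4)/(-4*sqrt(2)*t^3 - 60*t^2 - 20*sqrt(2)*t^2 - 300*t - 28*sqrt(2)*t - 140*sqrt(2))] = (-(t + 4)*(3*sqrt(2)*t^2 + 10*sqrt(2)*t + 30*t + 7*sqrt(2) + 75)^2 + (3*sqrt(2)*t^2 + 10*sqrt(2)*t + 30*t + (t + 4)*(3*sqrt(2)*t + 5*sqrt(2) + 15) + 7*sqrt(2) + 75)*(sqrt(2)*t^3 + 5*sqrt(2)*t^2 + 15*t^2 + 7*sqrt(2)*t + 75*t + 35*sqrt(2)))/(2*(sqrt(2)*t^3 + 5*sqrt(2)*t^2 + 15*t^2 + 7*sqrt(2)*t + 75*t + 35*sqrt(2))^3)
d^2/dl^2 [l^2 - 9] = 2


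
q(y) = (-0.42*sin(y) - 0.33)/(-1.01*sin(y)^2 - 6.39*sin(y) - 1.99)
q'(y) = (2.02*sin(y)*cos(y) + 6.39*cos(y))*(-0.42*sin(y) - 0.33)/(-1.01*sin(y)^2 - 6.39*sin(y) - 1.99)^2 - 0.42*cos(y)/(-1.01*sin(y)^2 - 6.39*sin(y) - 1.99) = (-0.6666*sin(y) + 0.2121*cos(2*y) - 1.485)*cos(y)/(1.01*sin(y)^2 + 6.39*sin(y) + 1.99)^2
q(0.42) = 0.11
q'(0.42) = -0.06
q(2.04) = 0.08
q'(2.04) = 0.01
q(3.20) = 0.19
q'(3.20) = 0.47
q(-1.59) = 0.03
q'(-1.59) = 0.00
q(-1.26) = 0.02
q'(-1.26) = -0.03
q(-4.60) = 0.08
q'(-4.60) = 0.00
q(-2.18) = 0.01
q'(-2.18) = 0.09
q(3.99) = -0.01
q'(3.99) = 0.13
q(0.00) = 0.17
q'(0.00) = -0.32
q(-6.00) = 0.12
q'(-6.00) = -0.10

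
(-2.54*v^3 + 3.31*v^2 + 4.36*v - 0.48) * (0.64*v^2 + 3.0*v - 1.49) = -1.6256*v^5 - 5.5016*v^4 + 16.505*v^3 + 7.8409*v^2 - 7.9364*v + 0.7152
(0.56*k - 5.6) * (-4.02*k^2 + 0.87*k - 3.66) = -2.2512*k^3 + 22.9992*k^2 - 6.9216*k + 20.496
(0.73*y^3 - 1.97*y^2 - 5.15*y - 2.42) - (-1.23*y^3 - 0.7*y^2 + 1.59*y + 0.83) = 1.96*y^3 - 1.27*y^2 - 6.74*y - 3.25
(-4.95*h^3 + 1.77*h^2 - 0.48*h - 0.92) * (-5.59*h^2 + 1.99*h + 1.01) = 27.6705*h^5 - 19.7448*h^4 + 1.206*h^3 + 5.9753*h^2 - 2.3156*h - 0.9292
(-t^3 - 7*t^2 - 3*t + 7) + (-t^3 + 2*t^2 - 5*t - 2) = -2*t^3 - 5*t^2 - 8*t + 5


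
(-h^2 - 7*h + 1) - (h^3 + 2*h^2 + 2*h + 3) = -h^3 - 3*h^2 - 9*h - 2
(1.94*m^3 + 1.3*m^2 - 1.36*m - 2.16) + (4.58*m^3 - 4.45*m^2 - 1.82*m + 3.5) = 6.52*m^3 - 3.15*m^2 - 3.18*m + 1.34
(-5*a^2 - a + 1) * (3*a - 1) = -15*a^3 + 2*a^2 + 4*a - 1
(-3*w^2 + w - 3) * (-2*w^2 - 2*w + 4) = 6*w^4 + 4*w^3 - 8*w^2 + 10*w - 12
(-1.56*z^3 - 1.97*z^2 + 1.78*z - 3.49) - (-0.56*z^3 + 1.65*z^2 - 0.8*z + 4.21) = -1.0*z^3 - 3.62*z^2 + 2.58*z - 7.7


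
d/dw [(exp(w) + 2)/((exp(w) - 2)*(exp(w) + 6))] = (-exp(2*w) - 4*exp(w) - 20)*exp(w)/(exp(4*w) + 8*exp(3*w) - 8*exp(2*w) - 96*exp(w) + 144)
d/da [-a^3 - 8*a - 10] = -3*a^2 - 8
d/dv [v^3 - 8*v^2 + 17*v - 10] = 3*v^2 - 16*v + 17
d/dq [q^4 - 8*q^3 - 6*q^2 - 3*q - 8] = 4*q^3 - 24*q^2 - 12*q - 3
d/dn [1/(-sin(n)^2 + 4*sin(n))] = 2*(sin(n) - 2)*cos(n)/((sin(n) - 4)^2*sin(n)^2)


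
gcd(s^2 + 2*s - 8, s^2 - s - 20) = s + 4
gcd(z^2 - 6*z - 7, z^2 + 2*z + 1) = z + 1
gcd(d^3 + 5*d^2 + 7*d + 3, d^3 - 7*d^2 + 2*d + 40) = 1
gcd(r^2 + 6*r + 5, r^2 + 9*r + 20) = r + 5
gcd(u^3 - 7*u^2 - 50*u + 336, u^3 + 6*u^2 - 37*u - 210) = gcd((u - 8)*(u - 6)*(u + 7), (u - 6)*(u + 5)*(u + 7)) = u^2 + u - 42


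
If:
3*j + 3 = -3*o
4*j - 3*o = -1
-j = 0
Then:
No Solution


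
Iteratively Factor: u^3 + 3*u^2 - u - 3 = (u + 3)*(u^2 - 1) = (u - 1)*(u + 3)*(u + 1)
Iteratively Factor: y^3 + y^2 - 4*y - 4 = (y + 2)*(y^2 - y - 2) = (y + 1)*(y + 2)*(y - 2)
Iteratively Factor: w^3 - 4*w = (w)*(w^2 - 4) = w*(w + 2)*(w - 2)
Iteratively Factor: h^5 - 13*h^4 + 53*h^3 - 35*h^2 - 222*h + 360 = (h - 3)*(h^4 - 10*h^3 + 23*h^2 + 34*h - 120) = (h - 4)*(h - 3)*(h^3 - 6*h^2 - h + 30) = (h - 4)*(h - 3)*(h + 2)*(h^2 - 8*h + 15) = (h - 4)*(h - 3)^2*(h + 2)*(h - 5)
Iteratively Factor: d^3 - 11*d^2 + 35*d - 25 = (d - 1)*(d^2 - 10*d + 25) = (d - 5)*(d - 1)*(d - 5)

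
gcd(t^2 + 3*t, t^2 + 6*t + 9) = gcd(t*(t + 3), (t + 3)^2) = t + 3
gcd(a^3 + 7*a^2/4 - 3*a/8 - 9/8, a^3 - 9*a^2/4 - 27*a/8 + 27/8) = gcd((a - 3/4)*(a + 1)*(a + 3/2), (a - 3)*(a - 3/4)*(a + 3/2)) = a^2 + 3*a/4 - 9/8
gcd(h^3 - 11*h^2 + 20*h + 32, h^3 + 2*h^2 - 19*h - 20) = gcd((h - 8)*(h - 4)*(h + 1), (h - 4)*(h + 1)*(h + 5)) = h^2 - 3*h - 4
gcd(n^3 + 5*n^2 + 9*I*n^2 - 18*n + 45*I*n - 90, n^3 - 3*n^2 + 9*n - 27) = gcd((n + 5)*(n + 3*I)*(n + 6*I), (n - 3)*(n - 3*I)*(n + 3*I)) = n + 3*I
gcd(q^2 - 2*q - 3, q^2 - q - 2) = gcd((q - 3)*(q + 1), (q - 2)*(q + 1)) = q + 1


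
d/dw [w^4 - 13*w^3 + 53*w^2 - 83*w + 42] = 4*w^3 - 39*w^2 + 106*w - 83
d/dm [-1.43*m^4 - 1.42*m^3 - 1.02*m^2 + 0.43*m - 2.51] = -5.72*m^3 - 4.26*m^2 - 2.04*m + 0.43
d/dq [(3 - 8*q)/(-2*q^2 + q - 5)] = (16*q^2 - 8*q - (4*q - 1)*(8*q - 3) + 40)/(2*q^2 - q + 5)^2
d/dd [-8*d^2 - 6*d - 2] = -16*d - 6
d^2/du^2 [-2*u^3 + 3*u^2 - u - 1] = 6 - 12*u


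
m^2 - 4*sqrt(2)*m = m*(m - 4*sqrt(2))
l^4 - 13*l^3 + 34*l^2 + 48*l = l*(l - 8)*(l - 6)*(l + 1)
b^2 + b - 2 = (b - 1)*(b + 2)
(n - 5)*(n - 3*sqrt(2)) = n^2 - 5*n - 3*sqrt(2)*n + 15*sqrt(2)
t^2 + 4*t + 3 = (t + 1)*(t + 3)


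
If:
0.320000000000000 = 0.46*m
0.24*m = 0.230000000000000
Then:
No Solution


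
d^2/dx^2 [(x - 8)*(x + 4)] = 2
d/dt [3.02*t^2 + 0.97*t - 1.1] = 6.04*t + 0.97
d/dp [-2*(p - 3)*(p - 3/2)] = 9 - 4*p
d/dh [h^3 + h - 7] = 3*h^2 + 1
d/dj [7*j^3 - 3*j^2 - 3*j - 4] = 21*j^2 - 6*j - 3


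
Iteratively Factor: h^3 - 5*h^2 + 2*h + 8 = (h + 1)*(h^2 - 6*h + 8) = (h - 2)*(h + 1)*(h - 4)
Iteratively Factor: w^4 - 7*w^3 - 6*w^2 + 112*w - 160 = (w - 5)*(w^3 - 2*w^2 - 16*w + 32) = (w - 5)*(w - 4)*(w^2 + 2*w - 8) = (w - 5)*(w - 4)*(w + 4)*(w - 2)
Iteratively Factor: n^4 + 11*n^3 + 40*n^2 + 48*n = (n + 4)*(n^3 + 7*n^2 + 12*n) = (n + 4)^2*(n^2 + 3*n) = n*(n + 4)^2*(n + 3)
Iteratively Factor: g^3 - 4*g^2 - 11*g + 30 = (g - 5)*(g^2 + g - 6) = (g - 5)*(g + 3)*(g - 2)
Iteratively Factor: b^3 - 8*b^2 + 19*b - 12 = (b - 4)*(b^2 - 4*b + 3) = (b - 4)*(b - 3)*(b - 1)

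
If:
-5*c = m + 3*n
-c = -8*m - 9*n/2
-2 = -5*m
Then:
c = 26/85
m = 2/5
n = -164/255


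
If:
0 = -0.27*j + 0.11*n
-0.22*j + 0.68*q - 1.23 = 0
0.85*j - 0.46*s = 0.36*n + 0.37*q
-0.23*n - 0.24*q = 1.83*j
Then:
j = -0.18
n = -0.43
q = 1.75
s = -1.40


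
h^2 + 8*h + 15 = (h + 3)*(h + 5)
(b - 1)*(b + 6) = b^2 + 5*b - 6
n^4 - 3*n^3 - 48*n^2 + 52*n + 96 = (n - 8)*(n - 2)*(n + 1)*(n + 6)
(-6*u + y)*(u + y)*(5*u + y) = -30*u^3 - 31*u^2*y + y^3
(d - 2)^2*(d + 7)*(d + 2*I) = d^4 + 3*d^3 + 2*I*d^3 - 24*d^2 + 6*I*d^2 + 28*d - 48*I*d + 56*I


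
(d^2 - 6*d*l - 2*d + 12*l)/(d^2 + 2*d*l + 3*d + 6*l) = (d^2 - 6*d*l - 2*d + 12*l)/(d^2 + 2*d*l + 3*d + 6*l)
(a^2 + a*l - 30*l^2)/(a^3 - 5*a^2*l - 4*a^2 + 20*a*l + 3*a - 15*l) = (a + 6*l)/(a^2 - 4*a + 3)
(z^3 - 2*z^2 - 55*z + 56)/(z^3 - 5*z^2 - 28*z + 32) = (z + 7)/(z + 4)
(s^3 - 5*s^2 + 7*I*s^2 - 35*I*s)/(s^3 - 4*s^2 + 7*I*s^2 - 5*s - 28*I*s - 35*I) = s/(s + 1)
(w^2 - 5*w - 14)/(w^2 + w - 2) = (w - 7)/(w - 1)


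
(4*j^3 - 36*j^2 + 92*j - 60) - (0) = 4*j^3 - 36*j^2 + 92*j - 60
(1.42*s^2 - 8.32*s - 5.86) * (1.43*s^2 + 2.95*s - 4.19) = 2.0306*s^4 - 7.7086*s^3 - 38.8736*s^2 + 17.5738*s + 24.5534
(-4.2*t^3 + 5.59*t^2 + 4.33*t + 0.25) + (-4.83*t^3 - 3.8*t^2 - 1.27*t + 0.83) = -9.03*t^3 + 1.79*t^2 + 3.06*t + 1.08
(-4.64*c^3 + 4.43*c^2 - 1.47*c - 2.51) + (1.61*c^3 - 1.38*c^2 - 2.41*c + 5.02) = -3.03*c^3 + 3.05*c^2 - 3.88*c + 2.51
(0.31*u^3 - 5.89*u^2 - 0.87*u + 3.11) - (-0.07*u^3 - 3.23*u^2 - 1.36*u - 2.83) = 0.38*u^3 - 2.66*u^2 + 0.49*u + 5.94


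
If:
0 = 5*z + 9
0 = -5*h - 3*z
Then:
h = 27/25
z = -9/5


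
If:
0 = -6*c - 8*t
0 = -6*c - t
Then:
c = 0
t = 0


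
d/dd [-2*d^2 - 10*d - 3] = -4*d - 10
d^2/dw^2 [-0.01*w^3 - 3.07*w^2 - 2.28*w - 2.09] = -0.06*w - 6.14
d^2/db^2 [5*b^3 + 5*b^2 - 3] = 30*b + 10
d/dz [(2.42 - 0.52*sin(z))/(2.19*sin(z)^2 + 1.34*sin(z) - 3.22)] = (1.1388*sin(z)^2 - 10.5996*sin(z) - 1.5684)*cos(z)/(4.7961*sin(z)^4 + 5.8692*sin(z)^3 - 12.308*sin(z)^2 - 8.6296*sin(z) + 10.3684)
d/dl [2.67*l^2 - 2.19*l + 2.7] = 5.34*l - 2.19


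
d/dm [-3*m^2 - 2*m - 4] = -6*m - 2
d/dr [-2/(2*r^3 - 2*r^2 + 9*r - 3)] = 2*(6*r^2 - 4*r + 9)/(2*r^3 - 2*r^2 + 9*r - 3)^2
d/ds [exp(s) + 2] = exp(s)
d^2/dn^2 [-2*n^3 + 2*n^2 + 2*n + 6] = 4 - 12*n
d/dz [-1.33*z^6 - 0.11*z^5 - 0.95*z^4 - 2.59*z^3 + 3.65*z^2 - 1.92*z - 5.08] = -7.98*z^5 - 0.55*z^4 - 3.8*z^3 - 7.77*z^2 + 7.3*z - 1.92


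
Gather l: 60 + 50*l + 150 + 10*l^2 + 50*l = 10*l^2 + 100*l + 210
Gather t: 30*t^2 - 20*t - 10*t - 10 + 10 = 30*t^2 - 30*t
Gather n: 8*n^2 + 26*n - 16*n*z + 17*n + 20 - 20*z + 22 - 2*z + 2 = 8*n^2 + n*(43 - 16*z) - 22*z + 44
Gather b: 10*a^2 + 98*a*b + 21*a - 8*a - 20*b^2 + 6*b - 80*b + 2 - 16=10*a^2 + 13*a - 20*b^2 + b*(98*a - 74) - 14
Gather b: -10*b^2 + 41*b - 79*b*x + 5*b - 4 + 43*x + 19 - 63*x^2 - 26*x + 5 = -10*b^2 + b*(46 - 79*x) - 63*x^2 + 17*x + 20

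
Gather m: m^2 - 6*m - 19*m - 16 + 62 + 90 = m^2 - 25*m + 136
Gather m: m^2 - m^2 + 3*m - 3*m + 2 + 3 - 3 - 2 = 0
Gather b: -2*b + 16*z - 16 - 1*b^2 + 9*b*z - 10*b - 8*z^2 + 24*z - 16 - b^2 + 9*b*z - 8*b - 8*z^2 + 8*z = -2*b^2 + b*(18*z - 20) - 16*z^2 + 48*z - 32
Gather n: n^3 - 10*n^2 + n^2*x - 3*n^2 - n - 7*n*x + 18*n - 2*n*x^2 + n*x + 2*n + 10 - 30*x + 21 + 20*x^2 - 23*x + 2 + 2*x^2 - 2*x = n^3 + n^2*(x - 13) + n*(-2*x^2 - 6*x + 19) + 22*x^2 - 55*x + 33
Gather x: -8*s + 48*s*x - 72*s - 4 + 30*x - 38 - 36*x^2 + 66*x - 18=-80*s - 36*x^2 + x*(48*s + 96) - 60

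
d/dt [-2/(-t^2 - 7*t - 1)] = 2*(-2*t - 7)/(t^2 + 7*t + 1)^2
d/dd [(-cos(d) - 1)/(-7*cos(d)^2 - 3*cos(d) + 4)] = 7*sin(d)/(7*cos(d) - 4)^2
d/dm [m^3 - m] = 3*m^2 - 1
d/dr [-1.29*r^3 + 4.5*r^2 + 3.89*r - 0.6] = -3.87*r^2 + 9.0*r + 3.89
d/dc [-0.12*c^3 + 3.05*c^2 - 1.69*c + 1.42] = -0.36*c^2 + 6.1*c - 1.69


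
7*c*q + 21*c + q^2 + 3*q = (7*c + q)*(q + 3)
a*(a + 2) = a^2 + 2*a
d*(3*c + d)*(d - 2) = 3*c*d^2 - 6*c*d + d^3 - 2*d^2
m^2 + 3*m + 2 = (m + 1)*(m + 2)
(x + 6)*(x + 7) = x^2 + 13*x + 42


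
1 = 1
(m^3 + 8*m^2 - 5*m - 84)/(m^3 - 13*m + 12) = (m + 7)/(m - 1)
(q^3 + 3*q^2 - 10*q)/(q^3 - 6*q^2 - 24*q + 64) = q*(q + 5)/(q^2 - 4*q - 32)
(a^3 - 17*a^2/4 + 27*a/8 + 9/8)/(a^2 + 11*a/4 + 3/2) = (8*a^3 - 34*a^2 + 27*a + 9)/(2*(4*a^2 + 11*a + 6))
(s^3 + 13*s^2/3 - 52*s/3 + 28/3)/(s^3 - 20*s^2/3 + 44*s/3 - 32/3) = (3*s^2 + 19*s - 14)/(3*s^2 - 14*s + 16)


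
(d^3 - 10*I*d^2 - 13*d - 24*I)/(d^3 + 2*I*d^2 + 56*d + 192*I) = (d^2 - 2*I*d + 3)/(d^2 + 10*I*d - 24)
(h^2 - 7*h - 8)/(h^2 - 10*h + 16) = (h + 1)/(h - 2)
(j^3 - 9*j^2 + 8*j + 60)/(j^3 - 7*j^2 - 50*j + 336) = (j^2 - 3*j - 10)/(j^2 - j - 56)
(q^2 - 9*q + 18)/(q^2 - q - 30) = (q - 3)/(q + 5)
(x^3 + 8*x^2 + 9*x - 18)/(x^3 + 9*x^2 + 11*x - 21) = (x + 6)/(x + 7)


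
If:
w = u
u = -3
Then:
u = -3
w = -3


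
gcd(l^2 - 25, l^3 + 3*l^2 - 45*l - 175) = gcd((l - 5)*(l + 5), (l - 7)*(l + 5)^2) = l + 5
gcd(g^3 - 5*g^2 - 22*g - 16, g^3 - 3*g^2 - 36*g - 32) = g^2 - 7*g - 8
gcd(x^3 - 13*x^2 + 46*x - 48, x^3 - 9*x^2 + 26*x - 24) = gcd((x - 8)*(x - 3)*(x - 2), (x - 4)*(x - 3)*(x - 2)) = x^2 - 5*x + 6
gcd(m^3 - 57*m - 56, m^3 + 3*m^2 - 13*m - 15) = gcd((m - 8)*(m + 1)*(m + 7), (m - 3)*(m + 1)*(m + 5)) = m + 1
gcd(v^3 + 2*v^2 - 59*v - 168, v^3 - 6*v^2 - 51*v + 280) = v^2 - v - 56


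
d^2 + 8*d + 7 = (d + 1)*(d + 7)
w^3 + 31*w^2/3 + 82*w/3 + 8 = (w + 1/3)*(w + 4)*(w + 6)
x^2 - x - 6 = (x - 3)*(x + 2)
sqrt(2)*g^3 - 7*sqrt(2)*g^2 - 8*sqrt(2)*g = g*(g - 8)*(sqrt(2)*g + sqrt(2))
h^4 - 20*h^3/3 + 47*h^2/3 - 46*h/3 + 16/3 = (h - 8/3)*(h - 2)*(h - 1)^2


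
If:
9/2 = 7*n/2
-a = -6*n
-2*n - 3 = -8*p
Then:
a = 54/7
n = 9/7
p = 39/56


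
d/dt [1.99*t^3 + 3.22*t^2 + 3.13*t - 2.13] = 5.97*t^2 + 6.44*t + 3.13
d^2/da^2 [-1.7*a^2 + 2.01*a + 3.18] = -3.40000000000000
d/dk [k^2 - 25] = 2*k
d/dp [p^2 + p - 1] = 2*p + 1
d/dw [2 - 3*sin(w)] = -3*cos(w)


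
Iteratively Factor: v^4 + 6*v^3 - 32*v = (v + 4)*(v^3 + 2*v^2 - 8*v) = (v + 4)^2*(v^2 - 2*v) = v*(v + 4)^2*(v - 2)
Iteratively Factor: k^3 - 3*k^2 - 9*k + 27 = (k - 3)*(k^2 - 9) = (k - 3)^2*(k + 3)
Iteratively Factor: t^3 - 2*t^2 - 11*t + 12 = (t - 1)*(t^2 - t - 12) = (t - 4)*(t - 1)*(t + 3)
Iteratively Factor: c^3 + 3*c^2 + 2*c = (c + 2)*(c^2 + c) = (c + 1)*(c + 2)*(c)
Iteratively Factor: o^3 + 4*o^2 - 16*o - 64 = (o - 4)*(o^2 + 8*o + 16) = (o - 4)*(o + 4)*(o + 4)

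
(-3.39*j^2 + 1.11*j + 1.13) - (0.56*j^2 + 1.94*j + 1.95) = -3.95*j^2 - 0.83*j - 0.82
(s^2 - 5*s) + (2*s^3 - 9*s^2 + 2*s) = 2*s^3 - 8*s^2 - 3*s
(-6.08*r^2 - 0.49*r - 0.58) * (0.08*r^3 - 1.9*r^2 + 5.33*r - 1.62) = -0.4864*r^5 + 11.5128*r^4 - 31.5218*r^3 + 8.3399*r^2 - 2.2976*r + 0.9396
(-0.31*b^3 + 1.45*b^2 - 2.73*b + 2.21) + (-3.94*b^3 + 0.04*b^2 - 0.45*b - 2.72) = -4.25*b^3 + 1.49*b^2 - 3.18*b - 0.51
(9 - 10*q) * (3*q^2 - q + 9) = -30*q^3 + 37*q^2 - 99*q + 81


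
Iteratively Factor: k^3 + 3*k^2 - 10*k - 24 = (k + 2)*(k^2 + k - 12) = (k + 2)*(k + 4)*(k - 3)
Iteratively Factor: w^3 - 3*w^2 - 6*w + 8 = (w - 4)*(w^2 + w - 2) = (w - 4)*(w + 2)*(w - 1)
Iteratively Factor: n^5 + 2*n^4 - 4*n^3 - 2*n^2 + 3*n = (n - 1)*(n^4 + 3*n^3 - n^2 - 3*n) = (n - 1)*(n + 1)*(n^3 + 2*n^2 - 3*n) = (n - 1)*(n + 1)*(n + 3)*(n^2 - n) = (n - 1)^2*(n + 1)*(n + 3)*(n)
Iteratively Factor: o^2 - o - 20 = (o - 5)*(o + 4)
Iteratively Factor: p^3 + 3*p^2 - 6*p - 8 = (p - 2)*(p^2 + 5*p + 4) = (p - 2)*(p + 4)*(p + 1)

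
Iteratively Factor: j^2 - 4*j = (j - 4)*(j)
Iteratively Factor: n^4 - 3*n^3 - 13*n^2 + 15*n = (n)*(n^3 - 3*n^2 - 13*n + 15) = n*(n - 1)*(n^2 - 2*n - 15) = n*(n - 1)*(n + 3)*(n - 5)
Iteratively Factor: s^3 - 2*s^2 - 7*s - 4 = (s + 1)*(s^2 - 3*s - 4) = (s - 4)*(s + 1)*(s + 1)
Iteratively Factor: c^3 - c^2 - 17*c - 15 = (c + 3)*(c^2 - 4*c - 5) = (c + 1)*(c + 3)*(c - 5)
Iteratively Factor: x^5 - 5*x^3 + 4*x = (x + 1)*(x^4 - x^3 - 4*x^2 + 4*x) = (x + 1)*(x + 2)*(x^3 - 3*x^2 + 2*x) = x*(x + 1)*(x + 2)*(x^2 - 3*x + 2) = x*(x - 2)*(x + 1)*(x + 2)*(x - 1)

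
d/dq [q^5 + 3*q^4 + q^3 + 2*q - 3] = 5*q^4 + 12*q^3 + 3*q^2 + 2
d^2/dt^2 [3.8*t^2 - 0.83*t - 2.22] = 7.60000000000000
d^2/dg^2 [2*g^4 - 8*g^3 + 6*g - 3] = 24*g*(g - 2)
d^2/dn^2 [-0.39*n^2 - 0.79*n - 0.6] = -0.780000000000000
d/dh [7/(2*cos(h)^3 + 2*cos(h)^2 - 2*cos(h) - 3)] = 56*(3*cos(h)^2 + 2*cos(h) - 1)*sin(h)/(-4*sin(h)^2 - cos(h) + cos(3*h) - 2)^2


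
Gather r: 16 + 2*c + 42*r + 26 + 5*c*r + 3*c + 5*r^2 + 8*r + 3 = 5*c + 5*r^2 + r*(5*c + 50) + 45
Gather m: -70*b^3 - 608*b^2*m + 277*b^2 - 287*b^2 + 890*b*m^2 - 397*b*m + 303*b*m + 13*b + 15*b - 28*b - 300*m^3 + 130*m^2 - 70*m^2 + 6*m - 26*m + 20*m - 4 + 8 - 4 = -70*b^3 - 10*b^2 - 300*m^3 + m^2*(890*b + 60) + m*(-608*b^2 - 94*b)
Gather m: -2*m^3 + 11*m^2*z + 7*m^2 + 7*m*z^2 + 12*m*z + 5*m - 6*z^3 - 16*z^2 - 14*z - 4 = -2*m^3 + m^2*(11*z + 7) + m*(7*z^2 + 12*z + 5) - 6*z^3 - 16*z^2 - 14*z - 4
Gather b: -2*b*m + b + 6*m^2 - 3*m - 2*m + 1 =b*(1 - 2*m) + 6*m^2 - 5*m + 1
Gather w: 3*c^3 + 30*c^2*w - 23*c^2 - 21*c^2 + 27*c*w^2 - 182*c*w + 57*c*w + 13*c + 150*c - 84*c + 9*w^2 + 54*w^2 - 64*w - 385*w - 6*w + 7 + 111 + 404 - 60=3*c^3 - 44*c^2 + 79*c + w^2*(27*c + 63) + w*(30*c^2 - 125*c - 455) + 462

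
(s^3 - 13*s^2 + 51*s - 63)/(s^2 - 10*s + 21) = s - 3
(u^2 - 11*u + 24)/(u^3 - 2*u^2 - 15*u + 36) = (u - 8)/(u^2 + u - 12)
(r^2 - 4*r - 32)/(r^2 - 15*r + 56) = (r + 4)/(r - 7)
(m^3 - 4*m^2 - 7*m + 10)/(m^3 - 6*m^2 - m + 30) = (m - 1)/(m - 3)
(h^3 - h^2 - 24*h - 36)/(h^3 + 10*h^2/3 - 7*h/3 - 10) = 3*(h - 6)/(3*h - 5)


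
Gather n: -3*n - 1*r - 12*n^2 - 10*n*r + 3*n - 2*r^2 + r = -12*n^2 - 10*n*r - 2*r^2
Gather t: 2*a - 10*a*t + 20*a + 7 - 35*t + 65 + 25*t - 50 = 22*a + t*(-10*a - 10) + 22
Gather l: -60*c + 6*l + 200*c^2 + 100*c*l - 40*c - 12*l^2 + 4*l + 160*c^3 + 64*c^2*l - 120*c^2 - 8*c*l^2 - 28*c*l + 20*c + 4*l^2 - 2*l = 160*c^3 + 80*c^2 - 80*c + l^2*(-8*c - 8) + l*(64*c^2 + 72*c + 8)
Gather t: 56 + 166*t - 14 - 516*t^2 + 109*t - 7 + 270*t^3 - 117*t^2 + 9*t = 270*t^3 - 633*t^2 + 284*t + 35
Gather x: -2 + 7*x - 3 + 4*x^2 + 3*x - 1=4*x^2 + 10*x - 6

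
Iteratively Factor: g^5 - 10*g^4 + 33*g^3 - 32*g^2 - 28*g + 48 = (g - 3)*(g^4 - 7*g^3 + 12*g^2 + 4*g - 16) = (g - 3)*(g - 2)*(g^3 - 5*g^2 + 2*g + 8) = (g - 4)*(g - 3)*(g - 2)*(g^2 - g - 2) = (g - 4)*(g - 3)*(g - 2)^2*(g + 1)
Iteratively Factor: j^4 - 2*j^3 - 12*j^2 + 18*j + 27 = (j - 3)*(j^3 + j^2 - 9*j - 9) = (j - 3)*(j + 3)*(j^2 - 2*j - 3) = (j - 3)^2*(j + 3)*(j + 1)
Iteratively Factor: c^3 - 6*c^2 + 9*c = (c - 3)*(c^2 - 3*c) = (c - 3)^2*(c)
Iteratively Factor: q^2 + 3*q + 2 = (q + 2)*(q + 1)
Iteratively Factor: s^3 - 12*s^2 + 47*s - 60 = (s - 3)*(s^2 - 9*s + 20) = (s - 4)*(s - 3)*(s - 5)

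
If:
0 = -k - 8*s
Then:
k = -8*s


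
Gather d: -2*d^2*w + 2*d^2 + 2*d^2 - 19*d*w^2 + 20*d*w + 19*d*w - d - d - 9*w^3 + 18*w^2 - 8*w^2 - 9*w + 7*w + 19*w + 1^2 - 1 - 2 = d^2*(4 - 2*w) + d*(-19*w^2 + 39*w - 2) - 9*w^3 + 10*w^2 + 17*w - 2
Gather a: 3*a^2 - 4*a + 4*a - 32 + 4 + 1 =3*a^2 - 27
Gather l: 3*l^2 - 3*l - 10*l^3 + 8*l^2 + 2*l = -10*l^3 + 11*l^2 - l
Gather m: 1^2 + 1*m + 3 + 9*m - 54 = 10*m - 50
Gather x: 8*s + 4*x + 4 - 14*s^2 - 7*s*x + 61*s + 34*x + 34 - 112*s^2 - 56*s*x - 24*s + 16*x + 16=-126*s^2 + 45*s + x*(54 - 63*s) + 54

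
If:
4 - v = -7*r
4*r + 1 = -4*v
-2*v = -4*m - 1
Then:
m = -7/64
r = -17/32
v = 9/32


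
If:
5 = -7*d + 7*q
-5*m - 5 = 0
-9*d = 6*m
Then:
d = 2/3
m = -1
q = 29/21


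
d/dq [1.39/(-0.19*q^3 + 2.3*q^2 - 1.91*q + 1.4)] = (0.7923*q^2 - 6.394*q + 2.6549)/(0.19*q^3 - 2.3*q^2 + 1.91*q - 1.4)^2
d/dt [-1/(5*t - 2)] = 5/(5*t - 2)^2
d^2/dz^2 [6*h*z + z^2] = 2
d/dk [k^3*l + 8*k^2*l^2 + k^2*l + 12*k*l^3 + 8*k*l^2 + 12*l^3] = l*(3*k^2 + 16*k*l + 2*k + 12*l^2 + 8*l)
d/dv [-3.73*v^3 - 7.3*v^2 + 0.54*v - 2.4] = -11.19*v^2 - 14.6*v + 0.54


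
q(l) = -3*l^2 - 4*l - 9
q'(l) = -6*l - 4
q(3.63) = -63.05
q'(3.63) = -25.78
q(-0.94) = -7.89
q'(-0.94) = 1.64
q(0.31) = -10.53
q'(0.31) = -5.86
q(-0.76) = -7.69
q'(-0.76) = 0.56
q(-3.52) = -32.09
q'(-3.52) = 17.12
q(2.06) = -29.97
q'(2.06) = -16.36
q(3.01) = -48.22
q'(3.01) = -22.06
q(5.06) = -106.05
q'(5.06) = -34.36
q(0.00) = -9.00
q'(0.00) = -4.00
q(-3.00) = -24.00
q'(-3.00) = 14.00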